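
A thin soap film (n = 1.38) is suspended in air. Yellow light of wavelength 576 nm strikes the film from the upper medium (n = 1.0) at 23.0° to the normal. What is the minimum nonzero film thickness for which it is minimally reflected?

218 nm

Top surface (1.0 → 1.38): reflection off a higher-index medium gives a half-wave phase shift.
Ray reflecting at the bottom interface goes from n = 1.38 toward n = 1.0: no phase shift.
Net: one phase inversion between the two reflected rays.
With one net inversion, destructive interference in reflection requires 2 n t cos θ_r = m λ.
Snell's law: 1.0 sin 23.0° = 1.38 sin θ_r → sin θ_r = 0.283, cos θ_r = 0.959.
Minimum nonzero at m = 1: t = λ / (2 n cos θ_r) = 576 / (2 × 1.38 × 0.959) = 218 nm.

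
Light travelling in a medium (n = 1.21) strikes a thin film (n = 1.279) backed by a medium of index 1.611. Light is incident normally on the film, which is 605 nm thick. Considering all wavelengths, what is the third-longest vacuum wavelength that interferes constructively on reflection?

Ray reflecting at the top interface goes from n = 1.21 toward n = 1.279: a half-wave phase shift.
Ray reflecting at the bottom interface goes from n = 1.279 toward n = 1.611: a half-wave phase shift.
The two reflections carry the same phase change, so no net offset.
So the condition for constructive reflection is 2 n t = m λ.
λ = 2 n t / m. The third-longest wavelength is m = 3: λ = 2 × 1.279 × 605 / 3.00 = 516 nm.

516 nm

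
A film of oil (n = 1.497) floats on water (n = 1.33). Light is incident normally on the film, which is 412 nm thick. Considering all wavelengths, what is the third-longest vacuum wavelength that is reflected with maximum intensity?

Ray reflecting at the top interface goes from n = 1.0 toward n = 1.497: a half-wave phase shift.
Ray reflecting at the bottom interface goes from n = 1.497 toward n = 1.33: no phase shift.
Net: one phase inversion between the two reflected rays.
With one net inversion, constructive interference in reflection requires 2 n t = (m + ½) λ.
λ = 2 n t / (m + ½). The third-longest wavelength is m = 2: λ = 2 × 1.497 × 412 / 2.50 = 493 nm.

493 nm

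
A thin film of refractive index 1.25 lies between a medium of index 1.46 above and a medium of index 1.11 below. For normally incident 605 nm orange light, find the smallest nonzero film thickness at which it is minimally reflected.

At the upper boundary (n = 1.46 to n = 1.25) the reflected ray undergoes no phase shift.
Bottom surface (1.25 → 1.11): reflection off a lower-index medium gives no phase shift.
The two reflections carry the same phase change, so no net offset.
So the condition for destructive reflection is 2 n t = (m + ½) λ.
Minimum at m = 0: t = λ / (4 n) = 605 / (4 × 1.25) = 121 nm.

121 nm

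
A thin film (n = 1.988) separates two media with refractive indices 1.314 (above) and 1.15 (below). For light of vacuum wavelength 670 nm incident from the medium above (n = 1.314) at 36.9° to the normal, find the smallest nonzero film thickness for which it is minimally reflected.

184 nm

At the upper boundary (n = 1.314 to n = 1.988) the reflected ray undergoes a half-wave phase shift.
At the lower boundary (n = 1.988 to n = 1.15) the reflected ray undergoes no phase shift.
The two reflections differ by half a wavelength.
For dark reflection here: 2 n t cos θ_r = m λ.
Snell's law: 1.314 sin 36.9° = 1.988 sin θ_r → sin θ_r = 0.397, cos θ_r = 0.918.
Minimum nonzero at m = 1: t = λ / (2 n cos θ_r) = 670 / (2 × 1.988 × 0.918) = 184 nm.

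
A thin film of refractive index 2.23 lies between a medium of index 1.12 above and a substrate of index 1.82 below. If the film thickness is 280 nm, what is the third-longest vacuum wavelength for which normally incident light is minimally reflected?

416 nm

Ray reflecting at the top interface goes from n = 1.12 toward n = 2.23: a half-wave phase shift.
Bottom surface (2.23 → 1.82): reflection off a lower-index medium gives no phase shift.
Net: one phase inversion between the two reflected rays.
So the condition for destructive reflection is 2 n t = m λ.
λ = 2 n t / m. The third-longest wavelength is m = 3: λ = 2 × 2.23 × 280 / 3.00 = 416 nm.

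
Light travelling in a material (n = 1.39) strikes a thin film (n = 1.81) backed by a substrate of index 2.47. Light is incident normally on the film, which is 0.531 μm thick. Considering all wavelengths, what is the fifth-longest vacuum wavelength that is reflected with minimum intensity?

427 nm

Top surface (1.39 → 1.81): reflection off a higher-index medium gives a half-wave phase shift.
At the lower boundary (n = 1.81 to n = 2.47) the reflected ray undergoes a half-wave phase shift.
Zero or two π shifts → no net half-wave offset.
For minimum reflection here: 2 n t = (m + ½) λ.
λ = 2 n t / (m + ½). The fifth-longest wavelength is m = 4: λ = 2 × 1.81 × 531 / 4.50 = 427 nm.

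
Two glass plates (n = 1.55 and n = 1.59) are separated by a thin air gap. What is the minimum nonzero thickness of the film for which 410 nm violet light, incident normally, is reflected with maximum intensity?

103 nm

Ray reflecting at the top interface goes from n = 1.55 toward n = 1.0: no phase shift.
Bottom surface (1.0 → 1.59): reflection off a higher-index medium gives a half-wave phase shift.
Exactly one π shift → a net half-wave offset.
For strong reflection here: 2 n t = (m + ½) λ.
Minimum at m = 0: t = λ / (4 n) = 410 / (4 × 1.0) = 103 nm.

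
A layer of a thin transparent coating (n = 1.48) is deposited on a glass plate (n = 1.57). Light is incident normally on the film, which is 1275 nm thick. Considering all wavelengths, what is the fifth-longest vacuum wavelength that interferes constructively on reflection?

755 nm

Ray reflecting at the top interface goes from n = 1.0 toward n = 1.48: a half-wave phase shift.
Bottom surface (1.48 → 1.57): reflection off a higher-index medium gives a half-wave phase shift.
Zero or two π shifts → no net half-wave offset.
For bright reflection here: 2 n t = m λ.
λ = 2 n t / m. The fifth-longest wavelength is m = 5: λ = 2 × 1.48 × 1275 / 5.00 = 755 nm.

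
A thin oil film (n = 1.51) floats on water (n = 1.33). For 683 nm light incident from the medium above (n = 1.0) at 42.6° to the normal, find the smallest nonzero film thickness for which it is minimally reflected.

253 nm

Ray reflecting at the top interface goes from n = 1.0 toward n = 1.51: a half-wave phase shift.
Bottom surface (1.51 → 1.33): reflection off a lower-index medium gives no phase shift.
Exactly one π shift → a net half-wave offset.
So the condition for destructive reflection is 2 n t cos θ_r = m λ.
Snell's law: 1.0 sin 42.6° = 1.51 sin θ_r → sin θ_r = 0.448, cos θ_r = 0.894.
Minimum nonzero at m = 1: t = λ / (2 n cos θ_r) = 683 / (2 × 1.51 × 0.894) = 253 nm.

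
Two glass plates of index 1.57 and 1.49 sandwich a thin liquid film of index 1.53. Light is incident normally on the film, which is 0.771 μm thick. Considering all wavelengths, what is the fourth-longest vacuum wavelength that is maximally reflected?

590 nm

Top surface (1.57 → 1.53): reflection off a lower-index medium gives no phase shift.
Ray reflecting at the bottom interface goes from n = 1.53 toward n = 1.49: no phase shift.
The two reflections carry the same phase change, so no net offset.
With no net inversion, constructive interference in reflection requires 2 n t = m λ.
λ = 2 n t / m. The fourth-longest wavelength is m = 4: λ = 2 × 1.53 × 771 / 4.00 = 590 nm.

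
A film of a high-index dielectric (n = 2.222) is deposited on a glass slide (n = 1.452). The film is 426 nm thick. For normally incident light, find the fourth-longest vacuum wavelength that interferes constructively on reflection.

541 nm

Top surface (1.0 → 2.222): reflection off a higher-index medium gives a half-wave phase shift.
At the lower boundary (n = 2.222 to n = 1.452) the reflected ray undergoes no phase shift.
Exactly one π shift → a net half-wave offset.
So the condition for constructive reflection is 2 n t = (m + ½) λ.
λ = 2 n t / (m + ½). The fourth-longest wavelength is m = 3: λ = 2 × 2.222 × 426 / 3.50 = 541 nm.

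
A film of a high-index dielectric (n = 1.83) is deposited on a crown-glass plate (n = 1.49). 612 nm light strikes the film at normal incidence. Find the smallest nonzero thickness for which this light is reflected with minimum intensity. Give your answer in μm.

Ray reflecting at the top interface goes from n = 1.0 toward n = 1.83: a half-wave phase shift.
Ray reflecting at the bottom interface goes from n = 1.83 toward n = 1.49: no phase shift.
Net: one phase inversion between the two reflected rays.
With one net inversion, destructive interference in reflection requires 2 n t = m λ.
The smallest nonzero thickness corresponds to m = 1: t = m λ / (2 n) = 1.00 × 612 / (2 × 1.83) = 167 nm.

0.167 μm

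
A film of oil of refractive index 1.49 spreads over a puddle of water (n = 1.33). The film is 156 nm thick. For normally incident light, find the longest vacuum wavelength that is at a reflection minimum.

465 nm

Ray reflecting at the top interface goes from n = 1.0 toward n = 1.49: a half-wave phase shift.
Ray reflecting at the bottom interface goes from n = 1.49 toward n = 1.33: no phase shift.
Net: one phase inversion between the two reflected rays.
For weak reflection here: 2 n t = m λ.
λ = 2 n t / m. The longest wavelength is m = 1: λ = 2 × 1.49 × 156 / 1.00 = 465 nm.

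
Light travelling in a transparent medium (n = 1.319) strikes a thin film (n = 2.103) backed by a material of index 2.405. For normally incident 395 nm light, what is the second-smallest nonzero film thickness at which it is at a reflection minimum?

Ray reflecting at the top interface goes from n = 1.319 toward n = 2.103: a half-wave phase shift.
At the lower boundary (n = 2.103 to n = 2.405) the reflected ray undergoes a half-wave phase shift.
Net: no relative phase inversion (both shifts match).
With no net inversion, destructive interference in reflection requires 2 n t = (m + ½) λ.
The second-smallest nonzero thickness corresponds to m = 1: t = (m + ½) λ / (2 n) = 1.50 × 395 / (2 × 2.103) = 141 nm.

141 nm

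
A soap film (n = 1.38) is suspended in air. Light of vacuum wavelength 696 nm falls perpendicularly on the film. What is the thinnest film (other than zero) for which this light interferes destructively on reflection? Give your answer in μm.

Ray reflecting at the top interface goes from n = 1.0 toward n = 1.38: a half-wave phase shift.
Ray reflecting at the bottom interface goes from n = 1.38 toward n = 1.0: no phase shift.
The two reflections differ by half a wavelength.
For weak reflection here: 2 n t = m λ.
Minimum nonzero at m = 1: t = λ / (2 n) = 696 / (2 × 1.38) = 252 nm.

0.252 μm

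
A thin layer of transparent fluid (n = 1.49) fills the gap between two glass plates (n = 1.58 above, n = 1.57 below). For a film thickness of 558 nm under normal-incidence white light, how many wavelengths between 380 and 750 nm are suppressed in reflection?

2

At the upper boundary (n = 1.58 to n = 1.49) the reflected ray undergoes no phase shift.
Bottom surface (1.49 → 1.57): reflection off a higher-index medium gives a half-wave phase shift.
Exactly one π shift → a net half-wave offset.
With one net inversion, destructive interference in reflection requires 2 n t = m λ.
λ = 2 n t / m = 1663 / m nm.
m=2: 831 nm (IR); m=3: 554 nm (visible); m=4: 416 nm (visible); m=5: 333 nm (UV).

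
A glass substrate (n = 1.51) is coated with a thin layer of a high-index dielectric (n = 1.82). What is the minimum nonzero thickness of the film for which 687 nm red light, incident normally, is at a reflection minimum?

Ray reflecting at the top interface goes from n = 1.0 toward n = 1.82: a half-wave phase shift.
At the lower boundary (n = 1.82 to n = 1.51) the reflected ray undergoes no phase shift.
Net: one phase inversion between the two reflected rays.
For minimum reflection here: 2 n t = m λ.
Minimum nonzero at m = 1: t = λ / (2 n) = 687 / (2 × 1.82) = 189 nm.

189 nm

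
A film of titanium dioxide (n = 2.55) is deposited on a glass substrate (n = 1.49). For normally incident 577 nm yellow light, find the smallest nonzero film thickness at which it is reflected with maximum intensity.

56.6 nm

Top surface (1.0 → 2.55): reflection off a higher-index medium gives a half-wave phase shift.
At the lower boundary (n = 2.55 to n = 1.49) the reflected ray undergoes no phase shift.
Exactly one π shift → a net half-wave offset.
For strong reflection here: 2 n t = (m + ½) λ.
Minimum at m = 0: t = λ / (4 n) = 577 / (4 × 2.55) = 56.6 nm.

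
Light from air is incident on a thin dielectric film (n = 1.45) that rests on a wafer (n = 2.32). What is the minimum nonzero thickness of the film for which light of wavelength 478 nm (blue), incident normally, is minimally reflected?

Ray reflecting at the top interface goes from n = 1.0 toward n = 1.45: a half-wave phase shift.
Bottom surface (1.45 → 2.32): reflection off a higher-index medium gives a half-wave phase shift.
Net: no relative phase inversion (both shifts match).
With no net inversion, destructive interference in reflection requires 2 n t = (m + ½) λ.
Minimum at m = 0: t = λ / (4 n) = 478 / (4 × 1.45) = 82.4 nm.

82.4 nm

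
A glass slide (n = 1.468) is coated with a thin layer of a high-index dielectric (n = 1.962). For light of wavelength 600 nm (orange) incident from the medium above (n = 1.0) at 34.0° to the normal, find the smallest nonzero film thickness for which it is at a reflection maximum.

79.8 nm

At the upper boundary (n = 1.0 to n = 1.962) the reflected ray undergoes a half-wave phase shift.
Bottom surface (1.962 → 1.468): reflection off a lower-index medium gives no phase shift.
The two reflections differ by half a wavelength.
For maximum reflection here: 2 n t cos θ_r = (m + ½) λ.
Snell's law: 1.0 sin 34.0° = 1.962 sin θ_r → sin θ_r = 0.285, cos θ_r = 0.959.
Minimum at m = 0: t = λ / (4 n cos θ_r) = 600 / (4 × 1.962 × 0.959) = 79.8 nm.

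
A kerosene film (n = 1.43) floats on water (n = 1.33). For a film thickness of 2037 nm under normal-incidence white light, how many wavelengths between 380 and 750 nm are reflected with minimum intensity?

8

Top surface (1.0 → 1.43): reflection off a higher-index medium gives a half-wave phase shift.
At the lower boundary (n = 1.43 to n = 1.33) the reflected ray undergoes no phase shift.
Exactly one π shift → a net half-wave offset.
So the condition for destructive reflection is 2 n t = m λ.
λ = 2 n t / m = 5826 / m nm.
m=7: 832 nm (IR); m=8: 728 nm (visible); m=9: 647 nm (visible); m=10: 583 nm (visible); m=11: 530 nm (visible); m=12: 485 nm (visible); m=13: 448 nm (visible); m=14: 416 nm (visible); m=15: 388 nm (visible); m=16: 364 nm (UV).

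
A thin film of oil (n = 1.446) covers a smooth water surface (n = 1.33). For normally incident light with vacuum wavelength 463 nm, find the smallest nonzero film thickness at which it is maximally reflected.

Ray reflecting at the top interface goes from n = 1.0 toward n = 1.446: a half-wave phase shift.
Ray reflecting at the bottom interface goes from n = 1.446 toward n = 1.33: no phase shift.
Net: one phase inversion between the two reflected rays.
For maximum reflection here: 2 n t = (m + ½) λ.
Minimum at m = 0: t = λ / (4 n) = 463 / (4 × 1.446) = 80.0 nm.

80.0 nm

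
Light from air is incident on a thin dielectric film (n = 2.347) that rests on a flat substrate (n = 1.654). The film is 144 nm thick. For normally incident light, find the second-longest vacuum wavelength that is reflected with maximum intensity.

451 nm

Top surface (1.0 → 2.347): reflection off a higher-index medium gives a half-wave phase shift.
Bottom surface (2.347 → 1.654): reflection off a lower-index medium gives no phase shift.
Net: one phase inversion between the two reflected rays.
So the condition for constructive reflection is 2 n t = (m + ½) λ.
λ = 2 n t / (m + ½). The second-longest wavelength is m = 1: λ = 2 × 2.347 × 144 / 1.50 = 451 nm.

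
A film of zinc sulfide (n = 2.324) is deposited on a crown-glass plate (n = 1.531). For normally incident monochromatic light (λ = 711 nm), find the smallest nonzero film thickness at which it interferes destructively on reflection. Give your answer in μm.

0.153 μm

Ray reflecting at the top interface goes from n = 1.0 toward n = 2.324: a half-wave phase shift.
Bottom surface (2.324 → 1.531): reflection off a lower-index medium gives no phase shift.
Net: one phase inversion between the two reflected rays.
So the condition for destructive reflection is 2 n t = m λ.
Minimum nonzero at m = 1: t = λ / (2 n) = 711 / (2 × 2.324) = 153 nm.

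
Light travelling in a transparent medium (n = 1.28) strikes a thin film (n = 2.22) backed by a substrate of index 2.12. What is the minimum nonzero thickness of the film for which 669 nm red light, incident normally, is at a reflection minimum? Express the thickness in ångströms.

1507 Å

At the upper boundary (n = 1.28 to n = 2.22) the reflected ray undergoes a half-wave phase shift.
At the lower boundary (n = 2.22 to n = 2.12) the reflected ray undergoes no phase shift.
Net: one phase inversion between the two reflected rays.
With one net inversion, destructive interference in reflection requires 2 n t = m λ.
Minimum nonzero at m = 1: t = λ / (2 n) = 669 / (2 × 2.22) = 151 nm.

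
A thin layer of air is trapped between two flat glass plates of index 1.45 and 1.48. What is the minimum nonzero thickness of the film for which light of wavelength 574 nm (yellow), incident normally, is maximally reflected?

Ray reflecting at the top interface goes from n = 1.45 toward n = 1.0: no phase shift.
At the lower boundary (n = 1.0 to n = 1.48) the reflected ray undergoes a half-wave phase shift.
Exactly one π shift → a net half-wave offset.
With one net inversion, constructive interference in reflection requires 2 n t = (m + ½) λ.
Minimum at m = 0: t = λ / (4 n) = 574 / (4 × 1.0) = 144 nm.

144 nm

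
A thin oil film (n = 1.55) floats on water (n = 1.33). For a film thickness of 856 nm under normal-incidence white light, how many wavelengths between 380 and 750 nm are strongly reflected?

3

Ray reflecting at the top interface goes from n = 1.0 toward n = 1.55: a half-wave phase shift.
At the lower boundary (n = 1.55 to n = 1.33) the reflected ray undergoes no phase shift.
The two reflections differ by half a wavelength.
For bright reflection here: 2 n t = (m + ½) λ.
λ = 2 n t / (m + ½) = 2654 / (m + ½) nm.
m=3: 758 nm (IR); m=4: 590 nm (visible); m=5: 482 nm (visible); m=6: 408 nm (visible); m=7: 354 nm (UV).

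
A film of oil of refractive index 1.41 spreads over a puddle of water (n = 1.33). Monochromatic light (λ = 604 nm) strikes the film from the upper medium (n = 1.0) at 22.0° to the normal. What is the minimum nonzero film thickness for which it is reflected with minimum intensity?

222 nm

Top surface (1.0 → 1.41): reflection off a higher-index medium gives a half-wave phase shift.
Ray reflecting at the bottom interface goes from n = 1.41 toward n = 1.33: no phase shift.
Exactly one π shift → a net half-wave offset.
For minimum reflection here: 2 n t cos θ_r = m λ.
Snell's law: 1.0 sin 22.0° = 1.41 sin θ_r → sin θ_r = 0.266, cos θ_r = 0.964.
Minimum nonzero at m = 1: t = λ / (2 n cos θ_r) = 604 / (2 × 1.41 × 0.964) = 222 nm.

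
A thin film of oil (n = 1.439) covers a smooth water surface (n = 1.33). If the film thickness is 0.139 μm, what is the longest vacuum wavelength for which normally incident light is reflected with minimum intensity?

Ray reflecting at the top interface goes from n = 1.0 toward n = 1.439: a half-wave phase shift.
Bottom surface (1.439 → 1.33): reflection off a lower-index medium gives no phase shift.
Net: one phase inversion between the two reflected rays.
For dark reflection here: 2 n t = m λ.
λ = 2 n t / m. The longest wavelength is m = 1: λ = 2 × 1.439 × 139 / 1.00 = 400 nm.

400 nm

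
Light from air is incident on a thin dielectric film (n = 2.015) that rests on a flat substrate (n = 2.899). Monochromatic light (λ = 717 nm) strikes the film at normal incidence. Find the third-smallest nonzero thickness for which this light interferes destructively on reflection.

445 nm

Ray reflecting at the top interface goes from n = 1.0 toward n = 2.015: a half-wave phase shift.
At the lower boundary (n = 2.015 to n = 2.899) the reflected ray undergoes a half-wave phase shift.
Net: no relative phase inversion (both shifts match).
So the condition for destructive reflection is 2 n t = (m + ½) λ.
The third-smallest nonzero thickness corresponds to m = 2: t = (m + ½) λ / (2 n) = 2.50 × 717 / (2 × 2.015) = 445 nm.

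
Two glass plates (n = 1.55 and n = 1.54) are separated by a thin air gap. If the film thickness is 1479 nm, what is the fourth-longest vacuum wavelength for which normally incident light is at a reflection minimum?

740 nm

Top surface (1.55 → 1.0): reflection off a lower-index medium gives no phase shift.
Ray reflecting at the bottom interface goes from n = 1.0 toward n = 1.54: a half-wave phase shift.
Net: one phase inversion between the two reflected rays.
With one net inversion, destructive interference in reflection requires 2 n t = m λ.
λ = 2 n t / m. The fourth-longest wavelength is m = 4: λ = 2 × 1.0 × 1479 / 4.00 = 740 nm.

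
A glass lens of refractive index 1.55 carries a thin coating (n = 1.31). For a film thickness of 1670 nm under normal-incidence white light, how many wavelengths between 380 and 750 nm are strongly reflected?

6

At the upper boundary (n = 1.0 to n = 1.31) the reflected ray undergoes a half-wave phase shift.
Bottom surface (1.31 → 1.55): reflection off a higher-index medium gives a half-wave phase shift.
Net: no relative phase inversion (both shifts match).
For maximum reflection here: 2 n t = m λ.
λ = 2 n t / m = 4375 / m nm.
m=5: 875 nm (IR); m=6: 729 nm (visible); m=7: 625 nm (visible); m=8: 547 nm (visible); m=9: 486 nm (visible); m=10: 438 nm (visible); m=11: 398 nm (visible); m=12: 365 nm (UV).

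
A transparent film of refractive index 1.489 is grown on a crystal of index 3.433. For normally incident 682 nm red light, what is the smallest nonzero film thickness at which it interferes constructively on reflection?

Ray reflecting at the top interface goes from n = 1.0 toward n = 1.489: a half-wave phase shift.
At the lower boundary (n = 1.489 to n = 3.433) the reflected ray undergoes a half-wave phase shift.
The two reflections carry the same phase change, so no net offset.
For bright reflection here: 2 n t = m λ.
The smallest nonzero thickness corresponds to m = 1: t = m λ / (2 n) = 1.00 × 682 / (2 × 1.489) = 229 nm.

229 nm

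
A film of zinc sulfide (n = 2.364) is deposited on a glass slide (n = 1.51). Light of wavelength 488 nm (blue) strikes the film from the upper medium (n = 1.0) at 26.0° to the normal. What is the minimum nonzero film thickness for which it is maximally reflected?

At the upper boundary (n = 1.0 to n = 2.364) the reflected ray undergoes a half-wave phase shift.
At the lower boundary (n = 2.364 to n = 1.51) the reflected ray undergoes no phase shift.
Exactly one π shift → a net half-wave offset.
For maximum reflection here: 2 n t cos θ_r = (m + ½) λ.
Snell's law: 1.0 sin 26.0° = 2.364 sin θ_r → sin θ_r = 0.185, cos θ_r = 0.983.
Minimum at m = 0: t = λ / (4 n cos θ_r) = 488 / (4 × 2.364 × 0.983) = 52.5 nm.

52.5 nm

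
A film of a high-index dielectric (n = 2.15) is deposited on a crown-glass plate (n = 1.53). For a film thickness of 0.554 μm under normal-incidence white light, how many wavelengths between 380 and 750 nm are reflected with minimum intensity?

At the upper boundary (n = 1.0 to n = 2.15) the reflected ray undergoes a half-wave phase shift.
Bottom surface (2.15 → 1.53): reflection off a lower-index medium gives no phase shift.
The two reflections differ by half a wavelength.
With one net inversion, destructive interference in reflection requires 2 n t = m λ.
λ = 2 n t / m = 2382 / m nm.
m=3: 794 nm (IR); m=4: 596 nm (visible); m=5: 476 nm (visible); m=6: 397 nm (visible); m=7: 340 nm (UV).

3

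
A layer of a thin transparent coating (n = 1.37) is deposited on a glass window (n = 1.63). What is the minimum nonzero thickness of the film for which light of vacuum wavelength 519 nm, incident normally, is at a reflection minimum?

Ray reflecting at the top interface goes from n = 1.0 toward n = 1.37: a half-wave phase shift.
Ray reflecting at the bottom interface goes from n = 1.37 toward n = 1.63: a half-wave phase shift.
Zero or two π shifts → no net half-wave offset.
With no net inversion, destructive interference in reflection requires 2 n t = (m + ½) λ.
Minimum at m = 0: t = λ / (4 n) = 519 / (4 × 1.37) = 94.7 nm.

94.7 nm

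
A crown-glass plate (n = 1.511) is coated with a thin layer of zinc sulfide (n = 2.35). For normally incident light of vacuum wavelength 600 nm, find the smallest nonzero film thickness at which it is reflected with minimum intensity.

At the upper boundary (n = 1.0 to n = 2.35) the reflected ray undergoes a half-wave phase shift.
Bottom surface (2.35 → 1.511): reflection off a lower-index medium gives no phase shift.
Net: one phase inversion between the two reflected rays.
With one net inversion, destructive interference in reflection requires 2 n t = m λ.
Minimum nonzero at m = 1: t = λ / (2 n) = 600 / (2 × 2.35) = 128 nm.

128 nm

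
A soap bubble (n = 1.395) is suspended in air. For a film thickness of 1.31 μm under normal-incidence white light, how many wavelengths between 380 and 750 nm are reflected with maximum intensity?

Top surface (1.0 → 1.395): reflection off a higher-index medium gives a half-wave phase shift.
At the lower boundary (n = 1.395 to n = 1.0) the reflected ray undergoes no phase shift.
Exactly one π shift → a net half-wave offset.
With one net inversion, constructive interference in reflection requires 2 n t = (m + ½) λ.
λ = 2 n t / (m + ½) = 3655 / (m + ½) nm.
m=4: 812 nm (IR); m=5: 665 nm (visible); m=6: 562 nm (visible); m=7: 487 nm (visible); m=8: 430 nm (visible); m=9: 385 nm (visible); m=10: 348 nm (UV).

5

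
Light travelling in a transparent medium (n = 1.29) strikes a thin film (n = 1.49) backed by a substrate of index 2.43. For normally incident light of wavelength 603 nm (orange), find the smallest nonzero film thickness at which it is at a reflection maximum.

202 nm

At the upper boundary (n = 1.29 to n = 1.49) the reflected ray undergoes a half-wave phase shift.
At the lower boundary (n = 1.49 to n = 2.43) the reflected ray undergoes a half-wave phase shift.
Net: no relative phase inversion (both shifts match).
For strong reflection here: 2 n t = m λ.
Minimum nonzero at m = 1: t = λ / (2 n) = 603 / (2 × 1.49) = 202 nm.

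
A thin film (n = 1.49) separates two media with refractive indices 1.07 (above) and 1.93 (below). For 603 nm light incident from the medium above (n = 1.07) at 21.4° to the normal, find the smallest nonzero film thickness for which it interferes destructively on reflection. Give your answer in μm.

Ray reflecting at the top interface goes from n = 1.07 toward n = 1.49: a half-wave phase shift.
Bottom surface (1.49 → 1.93): reflection off a higher-index medium gives a half-wave phase shift.
Zero or two π shifts → no net half-wave offset.
So the condition for destructive reflection is 2 n t cos θ_r = (m + ½) λ.
Snell's law: 1.07 sin 21.4° = 1.49 sin θ_r → sin θ_r = 0.262, cos θ_r = 0.965.
Minimum at m = 0: t = λ / (4 n cos θ_r) = 603 / (4 × 1.49 × 0.965) = 105 nm.

0.105 μm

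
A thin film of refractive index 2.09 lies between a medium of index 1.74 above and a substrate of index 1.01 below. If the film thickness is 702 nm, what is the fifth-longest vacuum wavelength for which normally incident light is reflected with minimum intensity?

Top surface (1.74 → 2.09): reflection off a higher-index medium gives a half-wave phase shift.
Bottom surface (2.09 → 1.01): reflection off a lower-index medium gives no phase shift.
Exactly one π shift → a net half-wave offset.
With one net inversion, destructive interference in reflection requires 2 n t = m λ.
λ = 2 n t / m. The fifth-longest wavelength is m = 5: λ = 2 × 2.09 × 702 / 5.00 = 587 nm.

587 nm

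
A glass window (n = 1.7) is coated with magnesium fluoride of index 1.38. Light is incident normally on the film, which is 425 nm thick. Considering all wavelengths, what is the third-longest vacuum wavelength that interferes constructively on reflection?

Ray reflecting at the top interface goes from n = 1.0 toward n = 1.38: a half-wave phase shift.
Ray reflecting at the bottom interface goes from n = 1.38 toward n = 1.7: a half-wave phase shift.
Net: no relative phase inversion (both shifts match).
With no net inversion, constructive interference in reflection requires 2 n t = m λ.
λ = 2 n t / m. The third-longest wavelength is m = 3: λ = 2 × 1.38 × 425 / 3.00 = 391 nm.

391 nm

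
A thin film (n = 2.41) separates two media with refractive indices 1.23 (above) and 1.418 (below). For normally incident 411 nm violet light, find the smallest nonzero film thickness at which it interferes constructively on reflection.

42.6 nm

Ray reflecting at the top interface goes from n = 1.23 toward n = 2.41: a half-wave phase shift.
Ray reflecting at the bottom interface goes from n = 2.41 toward n = 1.418: no phase shift.
Net: one phase inversion between the two reflected rays.
So the condition for constructive reflection is 2 n t = (m + ½) λ.
Minimum at m = 0: t = λ / (4 n) = 411 / (4 × 2.41) = 42.6 nm.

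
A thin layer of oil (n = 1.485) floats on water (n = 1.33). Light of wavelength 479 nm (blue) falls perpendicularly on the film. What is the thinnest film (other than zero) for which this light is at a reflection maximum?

Top surface (1.0 → 1.485): reflection off a higher-index medium gives a half-wave phase shift.
Bottom surface (1.485 → 1.33): reflection off a lower-index medium gives no phase shift.
Net: one phase inversion between the two reflected rays.
With one net inversion, constructive interference in reflection requires 2 n t = (m + ½) λ.
Minimum at m = 0: t = λ / (4 n) = 479 / (4 × 1.485) = 80.6 nm.

80.6 nm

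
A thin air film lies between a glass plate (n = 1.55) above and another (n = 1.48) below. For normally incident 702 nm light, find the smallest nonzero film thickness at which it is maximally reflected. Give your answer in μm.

0.176 μm

Top surface (1.55 → 1.0): reflection off a lower-index medium gives no phase shift.
Bottom surface (1.0 → 1.48): reflection off a higher-index medium gives a half-wave phase shift.
Exactly one π shift → a net half-wave offset.
With one net inversion, constructive interference in reflection requires 2 n t = (m + ½) λ.
Minimum at m = 0: t = λ / (4 n) = 702 / (4 × 1.0) = 176 nm.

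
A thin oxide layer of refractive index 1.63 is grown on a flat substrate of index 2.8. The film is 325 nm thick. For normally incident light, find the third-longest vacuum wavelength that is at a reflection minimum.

424 nm

Top surface (1.0 → 1.63): reflection off a higher-index medium gives a half-wave phase shift.
At the lower boundary (n = 1.63 to n = 2.8) the reflected ray undergoes a half-wave phase shift.
Zero or two π shifts → no net half-wave offset.
For weak reflection here: 2 n t = (m + ½) λ.
λ = 2 n t / (m + ½). The third-longest wavelength is m = 2: λ = 2 × 1.63 × 325 / 2.50 = 424 nm.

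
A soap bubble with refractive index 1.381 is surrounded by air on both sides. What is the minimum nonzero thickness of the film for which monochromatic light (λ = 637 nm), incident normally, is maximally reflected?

Top surface (1.0 → 1.381): reflection off a higher-index medium gives a half-wave phase shift.
Bottom surface (1.381 → 1.0): reflection off a lower-index medium gives no phase shift.
The two reflections differ by half a wavelength.
For strong reflection here: 2 n t = (m + ½) λ.
Minimum at m = 0: t = λ / (4 n) = 637 / (4 × 1.381) = 115 nm.

115 nm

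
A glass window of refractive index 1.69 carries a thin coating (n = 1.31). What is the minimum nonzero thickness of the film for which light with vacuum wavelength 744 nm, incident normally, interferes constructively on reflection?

284 nm

At the upper boundary (n = 1.0 to n = 1.31) the reflected ray undergoes a half-wave phase shift.
Bottom surface (1.31 → 1.69): reflection off a higher-index medium gives a half-wave phase shift.
The two reflections carry the same phase change, so no net offset.
With no net inversion, constructive interference in reflection requires 2 n t = m λ.
Minimum nonzero at m = 1: t = λ / (2 n) = 744 / (2 × 1.31) = 284 nm.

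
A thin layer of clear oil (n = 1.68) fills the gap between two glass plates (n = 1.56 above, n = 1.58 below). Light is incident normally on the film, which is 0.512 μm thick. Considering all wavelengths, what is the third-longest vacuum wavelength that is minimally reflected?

Top surface (1.56 → 1.68): reflection off a higher-index medium gives a half-wave phase shift.
Bottom surface (1.68 → 1.58): reflection off a lower-index medium gives no phase shift.
The two reflections differ by half a wavelength.
For minimum reflection here: 2 n t = m λ.
λ = 2 n t / m. The third-longest wavelength is m = 3: λ = 2 × 1.68 × 512 / 3.00 = 573 nm.

573 nm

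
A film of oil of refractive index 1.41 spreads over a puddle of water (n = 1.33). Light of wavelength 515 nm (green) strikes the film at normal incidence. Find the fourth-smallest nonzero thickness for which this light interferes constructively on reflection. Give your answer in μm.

0.639 μm

Ray reflecting at the top interface goes from n = 1.0 toward n = 1.41: a half-wave phase shift.
At the lower boundary (n = 1.41 to n = 1.33) the reflected ray undergoes no phase shift.
The two reflections differ by half a wavelength.
So the condition for constructive reflection is 2 n t = (m + ½) λ.
The fourth-smallest nonzero thickness corresponds to m = 3: t = (m + ½) λ / (2 n) = 3.50 × 515 / (2 × 1.41) = 639 nm.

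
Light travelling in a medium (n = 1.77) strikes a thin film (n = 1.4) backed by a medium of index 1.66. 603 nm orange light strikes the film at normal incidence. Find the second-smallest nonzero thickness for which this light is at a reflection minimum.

431 nm

Ray reflecting at the top interface goes from n = 1.77 toward n = 1.4: no phase shift.
At the lower boundary (n = 1.4 to n = 1.66) the reflected ray undergoes a half-wave phase shift.
The two reflections differ by half a wavelength.
With one net inversion, destructive interference in reflection requires 2 n t = m λ.
The second-smallest nonzero thickness corresponds to m = 2: t = m λ / (2 n) = 2.00 × 603 / (2 × 1.4) = 431 nm.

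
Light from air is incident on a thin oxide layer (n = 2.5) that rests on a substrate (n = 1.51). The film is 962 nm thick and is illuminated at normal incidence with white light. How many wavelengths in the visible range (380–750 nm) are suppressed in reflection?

6

Top surface (1.0 → 2.5): reflection off a higher-index medium gives a half-wave phase shift.
Bottom surface (2.5 → 1.51): reflection off a lower-index medium gives no phase shift.
Exactly one π shift → a net half-wave offset.
With one net inversion, destructive interference in reflection requires 2 n t = m λ.
λ = 2 n t / m = 4810 / m nm.
m=6: 802 nm (IR); m=7: 687 nm (visible); m=8: 601 nm (visible); m=9: 534 nm (visible); m=10: 481 nm (visible); m=11: 437 nm (visible); m=12: 401 nm (visible); m=13: 370 nm (UV).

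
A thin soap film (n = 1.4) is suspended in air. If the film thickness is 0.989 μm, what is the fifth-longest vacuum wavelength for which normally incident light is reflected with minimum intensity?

At the upper boundary (n = 1.0 to n = 1.4) the reflected ray undergoes a half-wave phase shift.
At the lower boundary (n = 1.4 to n = 1.0) the reflected ray undergoes no phase shift.
Net: one phase inversion between the two reflected rays.
With one net inversion, destructive interference in reflection requires 2 n t = m λ.
λ = 2 n t / m. The fifth-longest wavelength is m = 5: λ = 2 × 1.4 × 989 / 5.00 = 554 nm.

554 nm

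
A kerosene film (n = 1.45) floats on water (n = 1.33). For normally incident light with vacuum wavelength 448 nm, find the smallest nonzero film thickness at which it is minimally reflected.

154 nm

Top surface (1.0 → 1.45): reflection off a higher-index medium gives a half-wave phase shift.
At the lower boundary (n = 1.45 to n = 1.33) the reflected ray undergoes no phase shift.
Net: one phase inversion between the two reflected rays.
So the condition for destructive reflection is 2 n t = m λ.
Minimum nonzero at m = 1: t = λ / (2 n) = 448 / (2 × 1.45) = 154 nm.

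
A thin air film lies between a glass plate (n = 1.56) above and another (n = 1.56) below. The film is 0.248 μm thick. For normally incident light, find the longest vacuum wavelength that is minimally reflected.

Top surface (1.56 → 1.0): reflection off a lower-index medium gives no phase shift.
Bottom surface (1.0 → 1.56): reflection off a higher-index medium gives a half-wave phase shift.
Exactly one π shift → a net half-wave offset.
So the condition for destructive reflection is 2 n t = m λ.
λ = 2 n t / m. The longest wavelength is m = 1: λ = 2 × 1.0 × 248 / 1.00 = 496 nm.

496 nm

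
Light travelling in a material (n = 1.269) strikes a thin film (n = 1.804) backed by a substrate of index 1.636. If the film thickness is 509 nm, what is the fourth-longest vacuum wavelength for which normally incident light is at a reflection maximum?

Ray reflecting at the top interface goes from n = 1.269 toward n = 1.804: a half-wave phase shift.
Ray reflecting at the bottom interface goes from n = 1.804 toward n = 1.636: no phase shift.
Exactly one π shift → a net half-wave offset.
For bright reflection here: 2 n t = (m + ½) λ.
λ = 2 n t / (m + ½). The fourth-longest wavelength is m = 3: λ = 2 × 1.804 × 509 / 3.50 = 525 nm.

525 nm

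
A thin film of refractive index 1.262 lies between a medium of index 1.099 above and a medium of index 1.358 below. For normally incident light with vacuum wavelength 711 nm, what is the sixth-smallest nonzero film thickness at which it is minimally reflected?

1549 nm

At the upper boundary (n = 1.099 to n = 1.262) the reflected ray undergoes a half-wave phase shift.
At the lower boundary (n = 1.262 to n = 1.358) the reflected ray undergoes a half-wave phase shift.
Zero or two π shifts → no net half-wave offset.
For weak reflection here: 2 n t = (m + ½) λ.
The sixth-smallest nonzero thickness corresponds to m = 5: t = (m + ½) λ / (2 n) = 5.50 × 711 / (2 × 1.262) = 1549 nm.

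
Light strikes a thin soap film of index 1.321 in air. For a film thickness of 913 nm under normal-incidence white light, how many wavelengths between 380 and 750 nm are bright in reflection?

3

At the upper boundary (n = 1.0 to n = 1.321) the reflected ray undergoes a half-wave phase shift.
Ray reflecting at the bottom interface goes from n = 1.321 toward n = 1.0: no phase shift.
The two reflections differ by half a wavelength.
So the condition for constructive reflection is 2 n t = (m + ½) λ.
λ = 2 n t / (m + ½) = 2412 / (m + ½) nm.
m=2: 965 nm (IR); m=3: 689 nm (visible); m=4: 536 nm (visible); m=5: 439 nm (visible); m=6: 371 nm (UV).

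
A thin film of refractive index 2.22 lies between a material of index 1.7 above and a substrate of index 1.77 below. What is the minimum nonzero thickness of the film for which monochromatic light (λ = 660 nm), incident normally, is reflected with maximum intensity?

74.3 nm

At the upper boundary (n = 1.7 to n = 2.22) the reflected ray undergoes a half-wave phase shift.
Bottom surface (2.22 → 1.77): reflection off a lower-index medium gives no phase shift.
Exactly one π shift → a net half-wave offset.
For maximum reflection here: 2 n t = (m + ½) λ.
Minimum at m = 0: t = λ / (4 n) = 660 / (4 × 2.22) = 74.3 nm.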